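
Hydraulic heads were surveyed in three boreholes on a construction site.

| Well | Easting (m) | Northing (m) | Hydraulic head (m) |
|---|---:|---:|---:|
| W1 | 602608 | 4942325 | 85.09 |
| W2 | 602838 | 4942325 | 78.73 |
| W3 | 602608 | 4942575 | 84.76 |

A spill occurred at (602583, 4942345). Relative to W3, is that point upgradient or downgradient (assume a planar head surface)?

upgradient

∂h/∂x = (78.73 − 85.09) / (602838 − 602608) = -0.02765
∂h/∂y = (84.76 − 85.09) / (4942575 − 4942325) = -0.001320
Head at (602583, 4942345) = 85.09 + (-0.02765)·(-25) + (-0.001320)·(20) = 85.75 m.
That is higher than the 84.76 m at W3, so the point is upgradient.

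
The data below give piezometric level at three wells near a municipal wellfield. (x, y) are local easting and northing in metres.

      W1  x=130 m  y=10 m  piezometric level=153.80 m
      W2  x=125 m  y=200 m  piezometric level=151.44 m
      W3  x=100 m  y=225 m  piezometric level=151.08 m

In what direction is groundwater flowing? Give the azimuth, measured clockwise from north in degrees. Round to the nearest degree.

351°

Three-point gradient (reference W1): Δ to W2 = (-5, 190, -2.36), Δ to W3 = (-30, 215, -2.72).
∂h/∂x = +0.002032, ∂h/∂y = -0.01237 (det = 4625).
Flow direction (−∇h) has components (-0.002032 E, +0.01237 N).
Azimuth = atan2(E, N) = atan2(-0.002032, +0.01237) = 350.7° ≈ 351°.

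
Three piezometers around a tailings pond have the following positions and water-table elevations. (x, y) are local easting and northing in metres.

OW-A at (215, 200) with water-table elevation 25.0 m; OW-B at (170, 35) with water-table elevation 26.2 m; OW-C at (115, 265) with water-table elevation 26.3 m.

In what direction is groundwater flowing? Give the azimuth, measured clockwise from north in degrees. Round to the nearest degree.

078°

Differences from OW-A: to OW-B (Δx, Δy, Δh) = (-45, -165, +1.2); to OW-C = (-100, 65, +1.3).
Solve a·Δx + b·Δy = Δh: det = (-45)·65 − (-100)·(-165) = -19425.
∂h/∂x = [(+1.2)·65 − (+1.3)·(-165)] / -19425 = -0.01506
∂h/∂y = [(-45)·(+1.3) − (-100)·(+1.2)] / -19425 = -0.003166
Flow direction (−∇h) has components (+0.01506 E, +0.003166 N).
Azimuth = atan2(E, N) = atan2(+0.01506, +0.003166) = 78.1° ≈ 078°.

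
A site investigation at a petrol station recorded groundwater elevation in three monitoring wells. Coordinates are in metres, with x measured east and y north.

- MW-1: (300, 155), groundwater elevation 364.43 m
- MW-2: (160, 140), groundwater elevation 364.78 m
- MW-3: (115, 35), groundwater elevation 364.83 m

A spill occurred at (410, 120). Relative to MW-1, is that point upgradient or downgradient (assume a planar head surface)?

Differences from MW-1: to MW-2 (Δx, Δy, Δh) = (-140, -15, +0.35); to MW-3 = (-185, -120, +0.40).
Determinant of the coordinate differences = (-140)·(-120) − (-185)·(-15) = 14025.
∂h/∂x = [(+0.35)·(-120) − (+0.40)·(-15)] / 14025 = -0.002567
∂h/∂y = [(-140)·(+0.40) − (-185)·(+0.35)] / 14025 = +0.0006239
Head at (410, 120) = 364.43 + (-0.002567)·(110) + (+0.0006239)·(-35) = 364.13 m.
That is lower than the 364.43 m at MW-1, so the point is downgradient.

downgradient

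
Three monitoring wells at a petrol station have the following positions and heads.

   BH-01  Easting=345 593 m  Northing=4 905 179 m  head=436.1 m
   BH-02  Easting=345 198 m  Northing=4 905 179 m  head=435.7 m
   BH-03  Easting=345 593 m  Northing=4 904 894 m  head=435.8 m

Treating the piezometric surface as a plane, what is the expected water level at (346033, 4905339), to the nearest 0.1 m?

436.7 m

∂h/∂x = (435.7 − 436.1) / (345198 − 345593) = +0.001013
∂h/∂y = (435.8 − 436.1) / (4904894 − 4905179) = +0.001053
h(346033, 4905339) = 436.1 + (+0.001013)·(440) + (+0.001053)·(160) = 436.1 +0.446 +0.168 = 436.714 m.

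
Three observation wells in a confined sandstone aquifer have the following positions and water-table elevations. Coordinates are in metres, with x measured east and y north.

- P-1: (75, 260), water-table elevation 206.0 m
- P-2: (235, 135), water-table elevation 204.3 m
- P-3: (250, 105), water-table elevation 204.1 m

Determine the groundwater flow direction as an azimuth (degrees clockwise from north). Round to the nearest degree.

104°

Taking P-1 as reference: P-2−P-1 = (160, -125, -1.7); P-3−P-1 = (175, -155, -1.9).
Determinant of the coordinate differences = 160·(-155) − 175·(-125) = -2925.
∂h/∂x = [(-1.7)·(-155) − (-1.9)·(-125)] / -2925 = -0.008889
∂h/∂y = [160·(-1.9) − 175·(-1.7)] / -2925 = +0.002222
Flow direction (−∇h) has components (+0.008889 E, -0.002222 N).
Azimuth = atan2(E, N) = atan2(+0.008889, -0.002222) = 104.0° ≈ 104°.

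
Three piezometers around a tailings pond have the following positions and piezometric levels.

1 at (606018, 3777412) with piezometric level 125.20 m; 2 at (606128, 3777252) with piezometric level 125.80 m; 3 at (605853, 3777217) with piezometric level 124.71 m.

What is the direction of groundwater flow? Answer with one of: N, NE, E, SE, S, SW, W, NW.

W

With h = a·x + b·y + c and 1 as origin, the differences give:
  110·a + (-160)·b = +0.60
  (-165)·a + (-195)·b = -0.49
Eliminate b (×(-195) and ×(-160), subtract): -47850·a = -195.400 → a = ∂h/∂x = +0.004084
Back-substitute: b = ∂h/∂y = -0.0009425.
Flow = −∇h = (-0.004084 east, +0.0009425 north), which points west.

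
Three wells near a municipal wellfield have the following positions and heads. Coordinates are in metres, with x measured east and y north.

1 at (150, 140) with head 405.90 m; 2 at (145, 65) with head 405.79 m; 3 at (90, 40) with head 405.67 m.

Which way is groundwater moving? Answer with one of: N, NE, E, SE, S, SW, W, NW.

SW

Differences from 1: to 2 (Δx, Δy, Δh) = (-5, -75, -0.11); to 3 = (-60, -100, -0.23).
Determinant of the coordinate differences = (-5)·(-100) − (-60)·(-75) = -4000.
∂h/∂x = [(-0.11)·(-100) − (-0.23)·(-75)] / -4000 = +0.001563
∂h/∂y = [(-5)·(-0.23) − (-60)·(-0.11)] / -4000 = +0.001362
Flow = −∇h = (-0.001563 east, -0.001362 north), which points southwest.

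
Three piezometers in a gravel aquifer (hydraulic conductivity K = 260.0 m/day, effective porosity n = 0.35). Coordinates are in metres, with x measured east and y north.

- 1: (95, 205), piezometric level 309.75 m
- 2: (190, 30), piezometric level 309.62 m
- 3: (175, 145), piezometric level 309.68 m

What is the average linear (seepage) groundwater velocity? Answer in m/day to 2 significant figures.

0.52 m/day

Three-point gradient (reference 1): Δ to 2 = (95, -175, -0.13), Δ to 3 = (80, -60, -0.07).
∂h/∂x = -0.0005361, ∂h/∂y = +0.0004518 (det = 8300).
|∇h| = √(-0.0005361² + 0.0004518²) = 0.0007011
Seepage velocity v = K·i/n = 260.0 × 0.0007011 / 0.35 = 0.5208 m/day.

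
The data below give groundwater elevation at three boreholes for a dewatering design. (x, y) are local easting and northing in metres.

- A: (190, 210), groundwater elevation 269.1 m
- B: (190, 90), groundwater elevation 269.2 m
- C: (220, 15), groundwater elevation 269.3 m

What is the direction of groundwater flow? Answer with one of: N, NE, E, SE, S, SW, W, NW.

NW

With h = a·x + b·y + c and A as origin, the differences give:
  0·a + (-120)·b = +0.1
  30·a + (-195)·b = +0.2
Eliminate b (×(-195) and ×(-120), subtract): 3600·a = 4.50 → a = ∂h/∂x = +0.001250
Back-substitute: b = ∂h/∂y = -0.0008333.
Flow = −∇h = (-0.001250 east, +0.0008333 north), which points northwest.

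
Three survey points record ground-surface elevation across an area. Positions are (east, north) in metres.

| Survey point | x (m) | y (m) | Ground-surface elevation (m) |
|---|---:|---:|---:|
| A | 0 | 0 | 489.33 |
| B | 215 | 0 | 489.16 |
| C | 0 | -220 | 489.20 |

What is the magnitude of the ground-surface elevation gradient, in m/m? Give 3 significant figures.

∂z/∂x = (489.16 − 489.33) / (215 − 0) = -0.0007907
∂z/∂y = (489.20 − 489.33) / (-220 − 0) = +0.0005909
|∇f| = √(-0.0007907² + 0.0005909²) = 0.0009871 m/m

0.000987 m/m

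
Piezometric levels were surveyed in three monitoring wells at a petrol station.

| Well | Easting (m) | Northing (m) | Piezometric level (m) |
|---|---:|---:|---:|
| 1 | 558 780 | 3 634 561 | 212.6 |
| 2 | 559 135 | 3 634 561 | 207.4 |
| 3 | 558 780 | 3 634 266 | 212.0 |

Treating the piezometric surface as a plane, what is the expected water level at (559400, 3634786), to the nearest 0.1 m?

204.0 m

∂h/∂x = (207.4 − 212.6) / (559135 − 558780) = -0.01465
∂h/∂y = (212.0 − 212.6) / (3634266 − 3634561) = +0.002034
h(559400, 3634786) = 212.6 + (-0.01465)·(620) + (+0.002034)·(225) = 212.6 -9.082 +0.458 = 203.976 m.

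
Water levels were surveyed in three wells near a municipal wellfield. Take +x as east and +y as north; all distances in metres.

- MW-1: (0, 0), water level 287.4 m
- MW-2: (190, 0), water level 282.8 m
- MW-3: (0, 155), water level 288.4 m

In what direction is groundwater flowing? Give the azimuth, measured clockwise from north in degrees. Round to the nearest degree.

105°

∂h/∂x = (282.8 − 287.4) / (190 − 0) = -0.02421
∂h/∂y = (288.4 − 287.4) / (155 − 0) = +0.006452
Flow direction (−∇h) has components (+0.02421 E, -0.006452 N).
Azimuth = atan2(E, N) = atan2(+0.02421, -0.006452) = 104.9° ≈ 105°.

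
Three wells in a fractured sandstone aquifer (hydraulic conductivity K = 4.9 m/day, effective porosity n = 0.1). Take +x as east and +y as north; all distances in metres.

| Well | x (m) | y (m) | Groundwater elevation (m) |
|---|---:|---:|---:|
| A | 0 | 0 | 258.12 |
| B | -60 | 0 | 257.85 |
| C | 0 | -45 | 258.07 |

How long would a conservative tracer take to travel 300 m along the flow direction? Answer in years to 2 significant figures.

∂h/∂x = (257.85 − 258.12) / (-60 − 0) = +0.004500
∂h/∂y = (258.07 − 258.12) / (-45 − 0) = +0.001111
|∇h| = √(0.004500² + 0.001111²) = 0.004635
Seepage velocity v = K·i/n = 4.9 × 0.004635 / 0.1 = 0.2271 m/day.
t = 300 / 0.2271 = 1321 days = 3.62 years.

3.6 years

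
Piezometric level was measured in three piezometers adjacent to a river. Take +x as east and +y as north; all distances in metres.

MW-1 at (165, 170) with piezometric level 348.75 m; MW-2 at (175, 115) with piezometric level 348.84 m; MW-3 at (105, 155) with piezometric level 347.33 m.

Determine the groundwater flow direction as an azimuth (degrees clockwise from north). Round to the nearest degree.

Three-point gradient (reference MW-1): Δ to MW-2 = (10, -55, +0.09), Δ to MW-3 = (-60, -15, -1.42).
∂h/∂x = +0.02303, ∂h/∂y = +0.002551 (det = -3450).
Flow direction (−∇h) has components (-0.02303 E, -0.002551 N).
Azimuth = atan2(E, N) = atan2(-0.02303, -0.002551) = 263.7° ≈ 264°.

264°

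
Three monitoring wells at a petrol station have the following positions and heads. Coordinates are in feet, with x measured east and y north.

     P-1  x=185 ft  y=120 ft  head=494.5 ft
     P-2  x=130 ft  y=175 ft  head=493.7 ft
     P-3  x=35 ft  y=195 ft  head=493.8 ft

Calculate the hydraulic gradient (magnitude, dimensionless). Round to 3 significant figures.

Taking P-1 as reference: P-2−P-1 = (-55, 55, -0.8); P-3−P-1 = (-150, 75, -0.7).
Solve a·Δx + b·Δy = Δh: det = (-55)·75 − (-150)·55 = 4125.
∂h/∂x = [(-0.8)·75 − (-0.7)·55] / 4125 = -0.005212
∂h/∂y = [(-55)·(-0.7) − (-150)·(-0.8)] / 4125 = -0.01976
|∇h| = √(-0.005212² + -0.01976²) = 0.02044

0.0204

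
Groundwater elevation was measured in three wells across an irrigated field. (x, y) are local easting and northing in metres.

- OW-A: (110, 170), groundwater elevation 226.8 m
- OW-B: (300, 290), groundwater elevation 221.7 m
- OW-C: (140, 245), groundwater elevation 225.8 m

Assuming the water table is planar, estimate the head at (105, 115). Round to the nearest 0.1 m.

227.1 m

Taking OW-A as reference: OW-B−OW-A = (190, 120, -5.1); OW-C−OW-A = (30, 75, -1.0).
Determinant of the coordinate differences = 190·75 − 30·120 = 10650.
∂h/∂x = [(-5.1)·75 − (-1.0)·120] / 10650 = -0.02465
∂h/∂y = [190·(-1.0) − 30·(-5.1)] / 10650 = -0.003474
h(105, 115) = 226.8 + (-0.02465)·(-5) + (-0.003474)·(-55) = 226.8 +0.123 +0.191 = 227.114 m.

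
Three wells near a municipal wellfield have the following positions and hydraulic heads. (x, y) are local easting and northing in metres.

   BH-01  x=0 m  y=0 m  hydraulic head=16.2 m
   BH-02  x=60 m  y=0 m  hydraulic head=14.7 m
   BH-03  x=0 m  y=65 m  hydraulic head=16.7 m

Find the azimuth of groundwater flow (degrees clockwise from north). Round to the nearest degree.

∂h/∂x = (14.7 − 16.2) / (60 − 0) = -0.02500
∂h/∂y = (16.7 − 16.2) / (65 − 0) = +0.007692
Flow direction (−∇h) has components (+0.02500 E, -0.007692 N).
Azimuth = atan2(E, N) = atan2(+0.02500, -0.007692) = 107.1° ≈ 107°.

107°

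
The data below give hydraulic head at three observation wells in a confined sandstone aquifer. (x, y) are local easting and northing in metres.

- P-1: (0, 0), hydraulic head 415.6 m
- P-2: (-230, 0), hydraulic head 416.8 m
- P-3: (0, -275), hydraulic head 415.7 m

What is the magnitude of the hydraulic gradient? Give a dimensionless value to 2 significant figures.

0.0052

∂h/∂x = (416.8 − 415.6) / (-230 − 0) = -0.005217
∂h/∂y = (415.7 − 415.6) / (-275 − 0) = -0.0003636
|∇h| = √(-0.005217² + -0.0003636²) = 0.00523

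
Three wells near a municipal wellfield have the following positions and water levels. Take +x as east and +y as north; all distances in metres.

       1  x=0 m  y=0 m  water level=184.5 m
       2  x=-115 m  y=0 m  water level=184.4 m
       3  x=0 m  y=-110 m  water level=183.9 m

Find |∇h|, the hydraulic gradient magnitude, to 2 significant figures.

∂h/∂x = (184.4 − 184.5) / (-115 − 0) = +0.0008696
∂h/∂y = (183.9 − 184.5) / (-110 − 0) = +0.005455
|∇h| = √(0.0008696² + 0.005455²) = 0.005524

0.0055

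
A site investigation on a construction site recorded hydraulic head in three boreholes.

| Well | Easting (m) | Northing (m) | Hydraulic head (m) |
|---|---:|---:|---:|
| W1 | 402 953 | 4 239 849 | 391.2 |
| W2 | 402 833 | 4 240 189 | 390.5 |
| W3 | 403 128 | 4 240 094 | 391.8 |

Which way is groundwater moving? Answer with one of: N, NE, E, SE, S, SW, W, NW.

Differences from W1: to W2 (Δx, Δy, Δh) = (-120, 340, -0.7); to W3 = (175, 245, +0.6).
Determinant of the coordinate differences = (-120)·245 − 175·340 = -88900.
∂h/∂x = [(-0.7)·245 − (+0.6)·340] / -88900 = +0.004224
∂h/∂y = [(-120)·(+0.6) − 175·(-0.7)] / -88900 = -0.0005681
Flow = −∇h = (-0.004224 east, +0.0005681 north), which points west.

W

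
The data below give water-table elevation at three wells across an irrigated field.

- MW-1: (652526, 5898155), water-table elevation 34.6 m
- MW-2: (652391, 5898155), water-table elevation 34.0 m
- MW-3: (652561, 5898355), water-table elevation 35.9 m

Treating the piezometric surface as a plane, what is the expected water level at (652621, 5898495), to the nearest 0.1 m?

Three-point gradient (reference MW-1): Δ to MW-2 = (-135, 0, -0.6), Δ to MW-3 = (35, 200, +1.3).
∂h/∂x = +0.004444, ∂h/∂y = +0.005722 (det = -27000).
h(652621, 5898495) = 34.6 + (+0.004444)·(95) + (+0.005722)·(340) = 34.6 +0.422 +1.946 = 36.968 m.

37.0 m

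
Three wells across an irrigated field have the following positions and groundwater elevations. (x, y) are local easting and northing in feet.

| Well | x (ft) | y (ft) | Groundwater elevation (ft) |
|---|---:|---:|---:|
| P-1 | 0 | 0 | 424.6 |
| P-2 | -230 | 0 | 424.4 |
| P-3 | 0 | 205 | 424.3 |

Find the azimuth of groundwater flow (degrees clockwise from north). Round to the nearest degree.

∂h/∂x = (424.4 − 424.6) / (-230 − 0) = +0.0008696
∂h/∂y = (424.3 − 424.6) / (205 − 0) = -0.001463
Flow direction (−∇h) has components (-0.0008696 E, +0.001463 N).
Azimuth = atan2(E, N) = atan2(-0.0008696, +0.001463) = 329.3° ≈ 329°.

329°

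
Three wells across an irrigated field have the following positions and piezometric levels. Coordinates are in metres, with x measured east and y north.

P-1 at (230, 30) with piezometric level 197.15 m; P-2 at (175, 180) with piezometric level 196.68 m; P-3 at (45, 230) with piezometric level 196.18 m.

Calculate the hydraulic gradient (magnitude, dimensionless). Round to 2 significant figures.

With h = a·x + b·y + c and P-1 as origin, the differences give:
  (-55)·a + 150·b = -0.47
  (-185)·a + 200·b = -0.97
Eliminate b (×200 and ×150, subtract): 16750·a = 51.500 → a = ∂h/∂x = +0.003075
Back-substitute: b = ∂h/∂y = -0.002006.
|∇h| = √(0.003075² + -0.002006²) = 0.003671

0.0037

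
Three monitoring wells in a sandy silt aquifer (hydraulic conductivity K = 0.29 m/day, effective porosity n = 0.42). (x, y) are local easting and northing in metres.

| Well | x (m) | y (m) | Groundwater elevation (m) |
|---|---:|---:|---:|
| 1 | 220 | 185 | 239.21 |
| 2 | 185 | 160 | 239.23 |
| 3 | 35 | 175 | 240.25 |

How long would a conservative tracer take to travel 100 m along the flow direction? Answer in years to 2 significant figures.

41 years

With h = a·x + b·y + c and 1 as origin, the differences give:
  (-35)·a + (-25)·b = +0.02
  (-185)·a + (-10)·b = +1.04
Eliminate b (×(-10) and ×(-25), subtract): -4275·a = 25.800 → a = ∂h/∂x = -0.006035
Back-substitute: b = ∂h/∂y = +0.007649.
|∇h| = √(-0.006035² + 0.007649²) = 0.009743
Seepage velocity v = K·i/n = 0.29 × 0.009743 / 0.42 = 0.006727 m/day.
t = 100 / 0.006727 = 1.487e+04 days = 40.7 years.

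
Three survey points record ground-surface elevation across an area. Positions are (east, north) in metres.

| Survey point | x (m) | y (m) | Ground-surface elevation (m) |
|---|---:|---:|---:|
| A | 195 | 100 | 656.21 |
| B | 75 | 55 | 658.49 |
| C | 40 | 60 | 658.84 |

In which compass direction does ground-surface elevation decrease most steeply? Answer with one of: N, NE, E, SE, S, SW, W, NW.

Taking A as reference: B−A = (-120, -45, +2.28); C−A = (-155, -40, +2.63).
Determinant of the coordinate differences = (-120)·(-40) − (-155)·(-45) = -2175.
∂z/∂x = [(+2.28)·(-40) − (+2.63)·(-45)] / -2175 = -0.01248
∂z/∂y = [(-120)·(+2.63) − (-155)·(+2.28)] / -2175 = -0.01738
Steepest decrease is along −∇f = (+0.01248 E, +0.01738 N) → northeast.

NE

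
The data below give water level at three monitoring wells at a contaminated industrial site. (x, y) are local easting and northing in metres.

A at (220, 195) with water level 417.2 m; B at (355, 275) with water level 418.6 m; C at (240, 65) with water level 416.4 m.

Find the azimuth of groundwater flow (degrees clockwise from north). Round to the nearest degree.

221°

With h = a·x + b·y + c and A as origin, the differences give:
  135·a + 80·b = +1.4
  20·a + (-130)·b = -0.8
Eliminate b (×(-130) and ×80, subtract): -19150·a = -118.00 → a = ∂h/∂x = +0.006162
Back-substitute: b = ∂h/∂y = +0.007102.
Flow direction (−∇h) has components (-0.006162 E, -0.007102 N).
Azimuth = atan2(E, N) = atan2(-0.006162, -0.007102) = 220.9° ≈ 221°.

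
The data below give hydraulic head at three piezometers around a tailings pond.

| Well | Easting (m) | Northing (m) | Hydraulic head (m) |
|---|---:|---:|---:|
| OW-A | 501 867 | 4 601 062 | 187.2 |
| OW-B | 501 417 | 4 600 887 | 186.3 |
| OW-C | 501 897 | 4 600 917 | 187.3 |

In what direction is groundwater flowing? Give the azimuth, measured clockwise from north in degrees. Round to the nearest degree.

Differences from OW-A: to OW-B (Δx, Δy, Δh) = (-450, -175, -0.9); to OW-C = (30, -145, +0.1).
Solve a·Δx + b·Δy = Δh: det = (-450)·(-145) − 30·(-175) = 70500.
∂h/∂x = [(-0.9)·(-145) − (+0.1)·(-175)] / 70500 = +0.002099
∂h/∂y = [(-450)·(+0.1) − 30·(-0.9)] / 70500 = -0.0002553
Flow direction (−∇h) has components (-0.002099 E, +0.0002553 N).
Azimuth = atan2(E, N) = atan2(-0.002099, +0.0002553) = 276.9° ≈ 277°.

277°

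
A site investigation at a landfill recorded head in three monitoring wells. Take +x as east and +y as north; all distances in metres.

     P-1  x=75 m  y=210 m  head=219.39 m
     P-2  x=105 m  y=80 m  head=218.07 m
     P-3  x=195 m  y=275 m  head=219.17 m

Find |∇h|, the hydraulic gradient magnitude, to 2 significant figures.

Taking P-1 as reference: P-2−P-1 = (30, -130, -1.32); P-3−P-1 = (120, 65, -0.22).
Determinant of the coordinate differences = 30·65 − 120·(-130) = 17550.
∂h/∂x = [(-1.32)·65 − (-0.22)·(-130)] / 17550 = -0.006519
∂h/∂y = [30·(-0.22) − 120·(-1.32)] / 17550 = +0.008650
|∇h| = √(-0.006519² + 0.008650²) = 0.01083

0.011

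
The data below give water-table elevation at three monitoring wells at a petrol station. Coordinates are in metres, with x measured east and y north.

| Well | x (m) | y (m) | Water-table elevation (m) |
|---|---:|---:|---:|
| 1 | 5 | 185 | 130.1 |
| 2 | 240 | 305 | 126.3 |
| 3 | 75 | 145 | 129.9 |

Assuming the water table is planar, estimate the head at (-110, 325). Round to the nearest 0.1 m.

129.5 m

Differences from 1: to 2 (Δx, Δy, Δh) = (235, 120, -3.8); to 3 = (70, -40, -0.2).
Solve a·Δx + b·Δy = Δh: det = 235·(-40) − 70·120 = -17800.
∂h/∂x = [(-3.8)·(-40) − (-0.2)·120] / -17800 = -0.009888
∂h/∂y = [235·(-0.2) − 70·(-3.8)] / -17800 = -0.01230
h(-110, 325) = 130.1 + (-0.009888)·(-115) + (-0.01230)·(140) = 130.1 +1.137 -1.722 = 129.515 m.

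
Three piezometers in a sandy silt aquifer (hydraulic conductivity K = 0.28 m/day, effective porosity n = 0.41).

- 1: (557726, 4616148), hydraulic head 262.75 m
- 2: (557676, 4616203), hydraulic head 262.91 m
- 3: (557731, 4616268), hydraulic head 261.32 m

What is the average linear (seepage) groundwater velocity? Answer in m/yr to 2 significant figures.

Differences from 1: to 2 (Δx, Δy, Δh) = (-50, 55, +0.16); to 3 = (5, 120, -1.43).
Solve a·Δx + b·Δy = Δh: det = (-50)·120 − 5·55 = -6275.
∂h/∂x = [(+0.16)·120 − (-1.43)·55] / -6275 = -0.01559
∂h/∂y = [(-50)·(-1.43) − 5·(+0.16)] / -6275 = -0.01127
|∇h| = √(-0.01559² + -0.01127²) = 0.01924
Seepage velocity v = K·i/n = 0.28 × 0.01924 / 0.41 = 0.01314 m/day = 4.799 m/yr.

4.8 m/yr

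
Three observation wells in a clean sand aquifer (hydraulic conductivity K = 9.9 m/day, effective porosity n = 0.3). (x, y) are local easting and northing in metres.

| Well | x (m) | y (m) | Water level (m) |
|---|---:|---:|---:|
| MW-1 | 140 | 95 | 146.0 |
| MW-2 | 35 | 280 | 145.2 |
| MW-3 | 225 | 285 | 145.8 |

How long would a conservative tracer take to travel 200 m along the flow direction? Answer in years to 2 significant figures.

4.1 years

Taking MW-1 as reference: MW-2−MW-1 = (-105, 185, -0.8); MW-3−MW-1 = (85, 190, -0.2).
Solve a·Δx + b·Δy = Δh: det = (-105)·190 − 85·185 = -35675.
∂h/∂x = [(-0.8)·190 − (-0.2)·185] / -35675 = +0.003224
∂h/∂y = [(-105)·(-0.2) − 85·(-0.8)] / -35675 = -0.002495
|∇h| = √(0.003224² + -0.002495²) = 0.004077
Seepage velocity v = K·i/n = 9.9 × 0.004077 / 0.3 = 0.1345 m/day.
t = 200 / 0.1345 = 1487 days = 4.07 years.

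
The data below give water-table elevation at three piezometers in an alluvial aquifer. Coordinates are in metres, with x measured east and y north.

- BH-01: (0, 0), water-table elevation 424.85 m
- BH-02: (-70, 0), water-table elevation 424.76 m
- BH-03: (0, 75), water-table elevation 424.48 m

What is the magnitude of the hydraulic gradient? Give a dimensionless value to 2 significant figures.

0.0051

∂h/∂x = (424.76 − 424.85) / (-70 − 0) = +0.001286
∂h/∂y = (424.48 − 424.85) / (75 − 0) = -0.004933
|∇h| = √(0.001286² + -0.004933²) = 0.005098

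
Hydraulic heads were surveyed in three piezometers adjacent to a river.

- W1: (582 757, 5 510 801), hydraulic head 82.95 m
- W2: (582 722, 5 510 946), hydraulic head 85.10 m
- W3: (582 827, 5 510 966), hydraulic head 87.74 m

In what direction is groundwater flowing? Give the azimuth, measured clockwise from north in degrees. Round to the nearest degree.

227°

Taking W1 as reference: W2−W1 = (-35, 145, +2.15); W3−W1 = (70, 165, +4.79).
Solve a·Δx + b·Δy = Δh: det = (-35)·165 − 70·145 = -15925.
∂h/∂x = [(+2.15)·165 − (+4.79)·145] / -15925 = +0.02134
∂h/∂y = [(-35)·(+4.79) − 70·(+2.15)] / -15925 = +0.01998
Flow direction (−∇h) has components (-0.02134 E, -0.01998 N).
Azimuth = atan2(E, N) = atan2(-0.02134, -0.01998) = 226.9° ≈ 227°.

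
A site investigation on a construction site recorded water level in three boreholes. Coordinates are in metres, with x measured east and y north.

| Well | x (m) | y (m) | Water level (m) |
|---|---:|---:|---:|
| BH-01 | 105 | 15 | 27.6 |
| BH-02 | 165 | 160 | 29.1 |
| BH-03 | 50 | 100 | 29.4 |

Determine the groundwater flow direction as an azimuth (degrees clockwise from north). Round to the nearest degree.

Taking BH-01 as reference: BH-02−BH-01 = (60, 145, +1.5); BH-03−BH-01 = (-55, 85, +1.8).
Determinant of the coordinate differences = 60·85 − (-55)·145 = 13075.
∂h/∂x = [(+1.5)·85 − (+1.8)·145] / 13075 = -0.01021
∂h/∂y = [60·(+1.8) − (-55)·(+1.5)] / 13075 = +0.01457
Flow direction (−∇h) has components (+0.01021 E, -0.01457 N).
Azimuth = atan2(E, N) = atan2(+0.01021, -0.01457) = 145.0° ≈ 145°.

145°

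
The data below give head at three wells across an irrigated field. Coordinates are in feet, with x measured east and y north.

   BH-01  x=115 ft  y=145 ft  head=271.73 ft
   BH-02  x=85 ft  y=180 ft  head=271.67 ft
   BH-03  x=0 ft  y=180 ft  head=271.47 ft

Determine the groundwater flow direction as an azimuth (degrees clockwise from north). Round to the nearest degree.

With h = a·x + b·y + c and BH-01 as origin, the differences give:
  (-30)·a + 35·b = -0.06
  (-115)·a + 35·b = -0.26
Eliminate b (×35 and ×35, subtract): 2975·a = 7.000 → a = ∂h/∂x = +0.002353
Back-substitute: b = ∂h/∂y = +0.0003025.
Flow direction (−∇h) has components (-0.002353 E, -0.0003025 N).
Azimuth = atan2(E, N) = atan2(-0.002353, -0.0003025) = 262.7° ≈ 263°.

263°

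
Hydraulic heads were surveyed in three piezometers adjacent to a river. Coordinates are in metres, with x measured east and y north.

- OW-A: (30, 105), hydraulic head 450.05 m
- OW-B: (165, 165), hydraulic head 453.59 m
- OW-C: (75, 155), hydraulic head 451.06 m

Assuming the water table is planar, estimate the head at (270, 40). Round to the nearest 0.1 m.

With h = a·x + b·y + c and OW-A as origin, the differences give:
  135·a + 60·b = +3.54
  45·a + 50·b = +1.01
Eliminate b (×50 and ×60, subtract): 4050·a = 116.400 → a = ∂h/∂x = +0.02874
Back-substitute: b = ∂h/∂y = -0.005667.
h(270, 40) = 450.05 + (+0.02874)·(240) + (-0.005667)·(-65) = 450.05 +6.898 +0.368 = 457.316 m.

457.3 m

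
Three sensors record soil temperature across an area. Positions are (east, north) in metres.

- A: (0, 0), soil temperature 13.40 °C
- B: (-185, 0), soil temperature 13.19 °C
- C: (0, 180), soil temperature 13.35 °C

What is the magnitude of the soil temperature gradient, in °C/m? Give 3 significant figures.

0.00117 °C/m

∂T/∂x = (13.19 − 13.40) / (-185 − 0) = +0.001135
∂T/∂y = (13.35 − 13.40) / (180 − 0) = -0.0002778
|∇f| = √(0.001135² + -0.0002778²) = 0.001169 °C/m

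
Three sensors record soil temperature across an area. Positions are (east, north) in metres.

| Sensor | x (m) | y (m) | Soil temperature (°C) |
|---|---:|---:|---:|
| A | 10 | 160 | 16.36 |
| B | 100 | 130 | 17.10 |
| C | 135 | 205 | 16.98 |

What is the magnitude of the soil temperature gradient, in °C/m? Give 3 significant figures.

Taking A as reference: B−A = (90, -30, +0.74); C−A = (125, 45, +0.62).
Solve a·Δx + b·Δy = ΔT: det = 90·45 − 125·(-30) = 7800.
∂T/∂x = [(+0.74)·45 − (+0.62)·(-30)] / 7800 = +0.006654
∂T/∂y = [90·(+0.62) − 125·(+0.74)] / 7800 = -0.004705
|∇f| = √(0.006654² + -0.004705²) = 0.008149 °C/m

0.00815 °C/m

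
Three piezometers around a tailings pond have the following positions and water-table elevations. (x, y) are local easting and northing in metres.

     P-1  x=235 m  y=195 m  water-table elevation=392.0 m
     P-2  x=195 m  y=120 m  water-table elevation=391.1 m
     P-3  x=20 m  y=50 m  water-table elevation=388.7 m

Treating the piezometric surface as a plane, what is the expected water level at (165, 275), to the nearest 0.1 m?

391.7 m

Three-point gradient (reference P-1): Δ to P-2 = (-40, -75, -0.9), Δ to P-3 = (-215, -145, -3.3).
∂h/∂x = +0.01133, ∂h/∂y = +0.005956 (det = -10325).
h(165, 275) = 392.0 + (+0.01133)·(-70) + (+0.005956)·(80) = 392.0 -0.793 +0.477 = 391.683 m.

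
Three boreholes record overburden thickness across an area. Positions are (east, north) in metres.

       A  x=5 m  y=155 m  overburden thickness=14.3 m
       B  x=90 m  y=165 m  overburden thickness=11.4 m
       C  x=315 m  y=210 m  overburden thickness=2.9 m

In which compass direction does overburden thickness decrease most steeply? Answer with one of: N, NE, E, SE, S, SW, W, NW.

Differences from A: to B (Δx, Δy, Δh) = (85, 10, -2.9); to C = (310, 55, -11.4).
Determinant of the coordinate differences = 85·55 − 310·10 = 1575.
∂d/∂x = [(-2.9)·55 − (-11.4)·10] / 1575 = -0.02889
∂d/∂y = [85·(-11.4) − 310·(-2.9)] / 1575 = -0.04444
Steepest decrease is along −∇f = (+0.02889 E, +0.04444 N) → northeast.

NE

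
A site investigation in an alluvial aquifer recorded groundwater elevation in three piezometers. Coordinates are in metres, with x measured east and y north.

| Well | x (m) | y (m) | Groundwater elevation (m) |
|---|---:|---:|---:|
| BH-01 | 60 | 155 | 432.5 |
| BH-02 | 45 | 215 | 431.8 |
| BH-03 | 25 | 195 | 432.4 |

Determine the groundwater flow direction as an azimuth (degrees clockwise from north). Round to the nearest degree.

044°

With h = a·x + b·y + c and BH-01 as origin, the differences give:
  (-15)·a + 60·b = -0.7
  (-35)·a + 40·b = -0.1
Eliminate b (×40 and ×60, subtract): 1500·a = -22.00 → a = ∂h/∂x = -0.01467
Back-substitute: b = ∂h/∂y = -0.01533.
Flow direction (−∇h) has components (+0.01467 E, +0.01533 N).
Azimuth = atan2(E, N) = atan2(+0.01467, +0.01533) = 43.7° ≈ 044°.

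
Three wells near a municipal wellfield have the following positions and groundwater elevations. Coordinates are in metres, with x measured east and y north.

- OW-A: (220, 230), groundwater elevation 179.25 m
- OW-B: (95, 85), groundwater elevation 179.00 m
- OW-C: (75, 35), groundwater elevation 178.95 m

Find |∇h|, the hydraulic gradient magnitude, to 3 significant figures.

0.00161

With h = a·x + b·y + c and OW-A as origin, the differences give:
  (-125)·a + (-145)·b = -0.25
  (-145)·a + (-195)·b = -0.30
Eliminate b (×(-195) and ×(-145), subtract): 3350·a = 5.250 → a = ∂h/∂x = +0.001567
Back-substitute: b = ∂h/∂y = +0.0003731.
|∇h| = √(0.001567² + 0.0003731²) = 0.001611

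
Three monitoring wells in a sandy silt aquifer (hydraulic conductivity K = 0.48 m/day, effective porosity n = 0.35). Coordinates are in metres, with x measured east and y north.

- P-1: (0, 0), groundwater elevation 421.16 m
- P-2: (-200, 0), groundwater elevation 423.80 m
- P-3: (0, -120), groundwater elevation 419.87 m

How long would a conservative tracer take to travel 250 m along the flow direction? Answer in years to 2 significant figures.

∂h/∂x = (423.80 − 421.16) / (-200 − 0) = -0.01320
∂h/∂y = (419.87 − 421.16) / (-120 − 0) = +0.01075
|∇h| = √(-0.01320² + 0.01075²) = 0.01702
Seepage velocity v = K·i/n = 0.48 × 0.01702 / 0.35 = 0.02334 m/day.
t = 250 / 0.02334 = 1.071e+04 days = 29.3 years.

29 years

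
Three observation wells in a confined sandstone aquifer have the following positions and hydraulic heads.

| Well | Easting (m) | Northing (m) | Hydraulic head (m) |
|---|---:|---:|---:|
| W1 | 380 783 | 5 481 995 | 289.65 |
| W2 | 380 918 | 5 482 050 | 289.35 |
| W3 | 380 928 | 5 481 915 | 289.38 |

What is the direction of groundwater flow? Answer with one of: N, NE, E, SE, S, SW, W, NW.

With h = a·x + b·y + c and W1 as origin, the differences give:
  135·a + 55·b = -0.30
  145·a + (-80)·b = -0.27
Eliminate b (×(-80) and ×55, subtract): -18775·a = 38.850 → a = ∂h/∂x = -0.002069
Back-substitute: b = ∂h/∂y = -0.0003755.
Flow = −∇h = (+0.002069 east, +0.0003755 north), which points east.

E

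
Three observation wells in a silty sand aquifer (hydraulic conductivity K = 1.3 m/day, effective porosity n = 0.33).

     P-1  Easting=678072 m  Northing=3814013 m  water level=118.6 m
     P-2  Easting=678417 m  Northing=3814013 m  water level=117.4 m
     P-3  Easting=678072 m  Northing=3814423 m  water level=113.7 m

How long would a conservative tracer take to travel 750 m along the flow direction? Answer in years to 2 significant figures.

∂h/∂x = (117.4 − 118.6) / (678417 − 678072) = -0.003478
∂h/∂y = (113.7 − 118.6) / (3814423 − 3814013) = -0.01195
|∇h| = √(-0.003478² + -0.01195²) = 0.01245
Seepage velocity v = K·i/n = 1.3 × 0.01245 / 0.33 = 0.04905 m/day.
t = 750 / 0.04905 = 1.529e+04 days = 41.9 years.

42 years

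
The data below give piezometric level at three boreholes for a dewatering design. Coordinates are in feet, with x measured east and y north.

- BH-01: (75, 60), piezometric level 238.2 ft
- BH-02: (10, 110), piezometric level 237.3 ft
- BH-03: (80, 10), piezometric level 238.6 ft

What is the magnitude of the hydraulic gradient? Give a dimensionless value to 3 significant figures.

0.0110

Differences from BH-01: to BH-02 (Δx, Δy, Δh) = (-65, 50, -0.9); to BH-03 = (5, -50, +0.4).
Solve a·Δx + b·Δy = Δh: det = (-65)·(-50) − 5·50 = 3000.
∂h/∂x = [(-0.9)·(-50) − (+0.4)·50] / 3000 = +0.008333
∂h/∂y = [(-65)·(+0.4) − 5·(-0.9)] / 3000 = -0.007167
|∇h| = √(0.008333² + -0.007167²) = 0.01099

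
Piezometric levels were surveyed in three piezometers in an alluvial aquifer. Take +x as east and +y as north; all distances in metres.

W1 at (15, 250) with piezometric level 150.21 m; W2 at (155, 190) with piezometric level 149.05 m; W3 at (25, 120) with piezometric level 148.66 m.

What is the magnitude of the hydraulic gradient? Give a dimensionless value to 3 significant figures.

0.0121

Three-point gradient (reference W1): Δ to W2 = (140, -60, -1.16), Δ to W3 = (10, -130, -1.55).
∂h/∂x = -0.003284, ∂h/∂y = +0.01167 (det = -17600).
|∇h| = √(-0.003284² + 0.01167²) = 0.01212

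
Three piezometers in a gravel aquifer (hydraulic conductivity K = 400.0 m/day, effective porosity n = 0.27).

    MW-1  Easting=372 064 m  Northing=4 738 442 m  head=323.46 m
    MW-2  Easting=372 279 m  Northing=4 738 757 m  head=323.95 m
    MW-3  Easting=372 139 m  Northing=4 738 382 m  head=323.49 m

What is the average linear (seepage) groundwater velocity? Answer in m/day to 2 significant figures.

Three-point gradient (reference MW-1): Δ to MW-2 = (215, 315, +0.49), Δ to MW-3 = (75, -60, +0.03).
∂h/∂x = +0.001064, ∂h/∂y = +0.0008296 (det = -36525).
|∇h| = √(0.001064² + 0.0008296²) = 0.001349
Seepage velocity v = K·i/n = 400.0 × 0.001349 / 0.27 = 1.999 m/day.

2.0 m/day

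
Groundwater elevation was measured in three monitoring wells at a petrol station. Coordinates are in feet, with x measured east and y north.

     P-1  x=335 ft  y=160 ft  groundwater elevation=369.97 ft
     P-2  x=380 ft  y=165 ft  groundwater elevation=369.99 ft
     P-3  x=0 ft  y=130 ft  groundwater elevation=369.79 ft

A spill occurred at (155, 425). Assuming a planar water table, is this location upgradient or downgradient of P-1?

downgradient

Differences from P-1: to P-2 (Δx, Δy, Δh) = (45, 5, +0.02); to P-3 = (-335, -30, -0.18).
Determinant of the coordinate differences = 45·(-30) − (-335)·5 = 325.
∂h/∂x = [(+0.02)·(-30) − (-0.18)·5] / 325 = +0.0009231
∂h/∂y = [45·(-0.18) − (-335)·(+0.02)] / 325 = -0.004308
Head at (155, 425) = 369.97 + (+0.0009231)·(-180) + (-0.004308)·(265) = 368.66 ft.
That is lower than the 369.97 ft at P-1, so the point is downgradient.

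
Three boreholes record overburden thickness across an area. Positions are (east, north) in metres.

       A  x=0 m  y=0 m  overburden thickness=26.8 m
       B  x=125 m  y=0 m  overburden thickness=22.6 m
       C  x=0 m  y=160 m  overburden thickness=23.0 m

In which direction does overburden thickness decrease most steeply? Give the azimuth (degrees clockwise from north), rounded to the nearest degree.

∂d/∂x = (22.6 − 26.8) / (125 − 0) = -0.03360
∂d/∂y = (23.0 − 26.8) / (160 − 0) = -0.02375
Steepest decrease is along −∇f: components (+0.03360 E, +0.02375 N).
Azimuth = atan2(+0.03360, +0.02375) = 54.7° ≈ 055°.

055°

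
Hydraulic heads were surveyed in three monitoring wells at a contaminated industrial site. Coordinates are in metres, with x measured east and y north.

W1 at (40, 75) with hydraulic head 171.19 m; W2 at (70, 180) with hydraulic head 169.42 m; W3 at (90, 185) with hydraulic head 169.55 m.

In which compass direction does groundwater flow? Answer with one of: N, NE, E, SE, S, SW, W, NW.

NW

Differences from W1: to W2 (Δx, Δy, Δh) = (30, 105, -1.77); to W3 = (50, 110, -1.64).
Solve a·Δx + b·Δy = Δh: det = 30·110 − 50·105 = -1950.
∂h/∂x = [(-1.77)·110 − (-1.64)·105] / -1950 = +0.01154
∂h/∂y = [30·(-1.64) − 50·(-1.77)] / -1950 = -0.02015
Flow = −∇h = (-0.01154 east, +0.02015 north), which points northwest.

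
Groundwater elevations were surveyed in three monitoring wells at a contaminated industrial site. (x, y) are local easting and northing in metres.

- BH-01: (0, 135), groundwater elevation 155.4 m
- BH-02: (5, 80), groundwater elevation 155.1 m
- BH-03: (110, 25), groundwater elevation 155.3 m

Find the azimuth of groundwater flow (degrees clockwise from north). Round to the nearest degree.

220°

Taking BH-01 as reference: BH-02−BH-01 = (5, -55, -0.3); BH-03−BH-01 = (110, -110, -0.1).
Solve a·Δx + b·Δy = Δh: det = 5·(-110) − 110·(-55) = 5500.
∂h/∂x = [(-0.3)·(-110) − (-0.1)·(-55)] / 5500 = +0.005000
∂h/∂y = [5·(-0.1) − 110·(-0.3)] / 5500 = +0.005909
Flow direction (−∇h) has components (-0.005000 E, -0.005909 N).
Azimuth = atan2(E, N) = atan2(-0.005000, -0.005909) = 220.2° ≈ 220°.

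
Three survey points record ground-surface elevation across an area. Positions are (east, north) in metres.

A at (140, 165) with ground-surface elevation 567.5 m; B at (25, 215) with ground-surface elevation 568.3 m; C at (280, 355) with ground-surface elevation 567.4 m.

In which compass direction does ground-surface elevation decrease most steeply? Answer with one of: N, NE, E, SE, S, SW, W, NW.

Taking A as reference: B−A = (-115, 50, +0.8); C−A = (140, 190, -0.1).
Determinant of the coordinate differences = (-115)·190 − 140·50 = -28850.
∂z/∂x = [(+0.8)·190 − (-0.1)·50] / -28850 = -0.005442
∂z/∂y = [(-115)·(-0.1) − 140·(+0.8)] / -28850 = +0.003484
Steepest decrease is along −∇f = (+0.005442 E, -0.003484 N) → southeast.

SE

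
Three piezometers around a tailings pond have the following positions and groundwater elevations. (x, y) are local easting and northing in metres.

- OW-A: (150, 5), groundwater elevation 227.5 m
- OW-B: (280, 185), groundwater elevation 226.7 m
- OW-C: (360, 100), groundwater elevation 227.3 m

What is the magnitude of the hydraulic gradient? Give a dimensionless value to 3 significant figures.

Differences from OW-A: to OW-B (Δx, Δy, Δh) = (130, 180, -0.8); to OW-C = (210, 95, -0.2).
Solve a·Δx + b·Δy = Δh: det = 130·95 − 210·180 = -25450.
∂h/∂x = [(-0.8)·95 − (-0.2)·180] / -25450 = +0.001572
∂h/∂y = [130·(-0.2) − 210·(-0.8)] / -25450 = -0.005580
|∇h| = √(0.001572² + -0.005580²) = 0.005797

0.00580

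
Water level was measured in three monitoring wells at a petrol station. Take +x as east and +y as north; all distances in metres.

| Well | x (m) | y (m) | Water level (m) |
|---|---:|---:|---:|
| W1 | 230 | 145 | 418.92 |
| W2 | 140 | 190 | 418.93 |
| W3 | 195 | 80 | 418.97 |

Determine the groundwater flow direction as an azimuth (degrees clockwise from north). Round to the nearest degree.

Differences from W1: to W2 (Δx, Δy, Δh) = (-90, 45, +0.01); to W3 = (-35, -65, +0.05).
Determinant of the coordinate differences = (-90)·(-65) − (-35)·45 = 7425.
∂h/∂x = [(+0.01)·(-65) − (+0.05)·45] / 7425 = -0.0003906
∂h/∂y = [(-90)·(+0.05) − (-35)·(+0.01)] / 7425 = -0.0005589
Flow direction (−∇h) has components (+0.0003906 E, +0.0005589 N).
Azimuth = atan2(E, N) = atan2(+0.0003906, +0.0005589) = 34.9° ≈ 035°.

035°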